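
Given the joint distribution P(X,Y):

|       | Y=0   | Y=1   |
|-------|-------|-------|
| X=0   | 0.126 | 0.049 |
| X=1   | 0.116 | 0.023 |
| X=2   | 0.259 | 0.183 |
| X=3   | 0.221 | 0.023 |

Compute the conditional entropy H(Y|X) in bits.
0.7821 bits

H(Y|X) = H(X,Y) - H(X)

H(X,Y) = -Σ_{x,y} P(x,y) log₂ P(x,y). Per-cell terms -P(x,y)·log₂P(x,y):
  X=0: 0.376552, 0.213203
  X=1: 0.360505, 0.125171
  X=2: 0.504785, 0.448365
  X=3: 0.481312, 0.125171
Sum of the 8 terms: H(X,Y) = 2.63506 bits

Marginal of X (row sums):
  P(X=0) = 0.126 + 0.049 = 0.175
  P(X=1) = 0.116 + 0.023 = 0.139
  P(X=2) = 0.259 + 0.183 = 0.442
  P(X=3) = 0.221 + 0.023 = 0.244
H(X) = -[0.175·log₂(0.175) + 0.139·log₂(0.139) + 0.442·log₂(0.442) + 0.244·log₂(0.244)]
  = 0.440050 + 0.395711 + 0.520624 + 0.496551 = 1.85294 bits

H(Y|X) = H(X,Y) - H(X) = 2.63506 - 1.85294 = 0.7821 bits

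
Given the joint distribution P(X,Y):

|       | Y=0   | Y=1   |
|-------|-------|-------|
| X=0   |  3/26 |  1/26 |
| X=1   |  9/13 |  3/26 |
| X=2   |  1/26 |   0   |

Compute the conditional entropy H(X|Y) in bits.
0.8284 bits

H(X|Y) = H(X,Y) - H(Y)

H(X,Y) = -Σ_{x,y} P(x,y) log₂ P(x,y). Per-cell terms -P(x,y)·log₂P(x,y):
  X=0: 0.35948, 0.18079
  X=1: 0.36728, 0.35948
  X=2: 0.18079, 0.00000
  (cells with P = 0 contribute 0)
Sum of the 6 terms: H(X,Y) = 1.4478 bits

Marginal of Y (column sums):
  P(Y=0) = 3/26 + 9/13 + 1/26 = 11/13
  P(Y=1) = 1/26 + 3/26 + 0 = 2/13
H(Y) = -[(11/13)·log₂(11/13) + (2/13)·log₂(2/13)]
  = 0.20393 + 0.41545 = 0.6194 bits

H(X|Y) = H(X,Y) - H(Y) = 1.4478 - 0.6194 = 0.8284 bits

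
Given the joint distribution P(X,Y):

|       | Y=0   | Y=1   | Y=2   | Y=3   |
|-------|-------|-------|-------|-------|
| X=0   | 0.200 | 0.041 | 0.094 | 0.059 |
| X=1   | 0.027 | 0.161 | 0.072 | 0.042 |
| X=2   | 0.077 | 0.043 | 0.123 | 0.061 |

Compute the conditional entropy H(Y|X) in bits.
1.7699 bits

H(Y|X) = H(X,Y) - H(X)

H(X,Y) = -Σ_{x,y} P(x,y) log₂ P(x,y). Per-cell terms -P(x,y)·log₂P(x,y):
  X=0: 0.4644, 0.1889, 0.3207, 0.2409
  X=1: 0.1407, 0.4242, 0.2733, 0.1921
  X=2: 0.2848, 0.1952, 0.3719, 0.2461
Sum of the 12 terms: H(X,Y) = 3.3432 bits

Marginal of X (row sums):
  P(X=0) = 0.200 + 0.041 + 0.094 + 0.059 = 0.394
  P(X=1) = 0.027 + 0.161 + 0.072 + 0.042 = 0.302
  P(X=2) = 0.077 + 0.043 + 0.123 + 0.061 = 0.304
H(X) = -[0.394·log₂(0.394) + 0.302·log₂(0.302) + 0.304·log₂(0.304)]
  = 0.5294 + 0.5217 + 0.5222 = 1.5733 bits

H(Y|X) = H(X,Y) - H(X) = 3.3432 - 1.5733 = 1.7699 bits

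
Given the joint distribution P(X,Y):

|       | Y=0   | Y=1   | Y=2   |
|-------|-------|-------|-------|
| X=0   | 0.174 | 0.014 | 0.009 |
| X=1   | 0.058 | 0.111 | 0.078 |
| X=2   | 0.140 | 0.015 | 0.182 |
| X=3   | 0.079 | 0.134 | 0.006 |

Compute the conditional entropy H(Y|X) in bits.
1.1525 bits

H(Y|X) = H(X,Y) - H(X)

H(X,Y) = -Σ_{x,y} P(x,y) log₂ P(x,y). Per-cell terms -P(x,y)·log₂P(x,y):
  X=0: 0.43897, 0.08622, 0.06116
  X=1: 0.23825, 0.35202, 0.28707
  X=2: 0.39711, 0.09088, 0.44735
  X=3: 0.28930, 0.38856, 0.04428
Sum of the 12 terms: H(X,Y) = 3.1212 bits

Marginal of X (row sums):
  P(X=0) = 0.174 + 0.014 + 0.009 = 0.197
  P(X=1) = 0.058 + 0.111 + 0.078 = 0.247
  P(X=2) = 0.140 + 0.015 + 0.182 = 0.337
  P(X=3) = 0.079 + 0.134 + 0.006 = 0.219
H(X) = -[0.197·log₂(0.197) + 0.247·log₂(0.247) + 0.337·log₂(0.337) + 0.219·log₂(0.219)]
  = 0.46172 + 0.49830 + 0.52881 + 0.47983 = 1.9687 bits

H(Y|X) = H(X,Y) - H(X) = 3.1212 - 1.9687 = 1.1525 bits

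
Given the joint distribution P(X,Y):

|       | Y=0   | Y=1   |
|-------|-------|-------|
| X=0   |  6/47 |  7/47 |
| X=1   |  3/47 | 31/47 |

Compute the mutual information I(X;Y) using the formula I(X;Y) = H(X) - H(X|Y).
0.1177 bits

I(X;Y) = H(X) - H(X|Y)

Marginal of X (row sums):
  P(X=0) = 6/47 + 7/47 = 13/47
  P(X=1) = 3/47 + 31/47 = 34/47
H(X) = -[(13/47)·log₂(13/47) + (34/47)·log₂(34/47)]
  = 0.51285 + 0.33792 = 0.85077 bits

Marginal of Y (column sums):
  P(Y=0) = 6/47 + 3/47 = 9/47
  P(Y=1) = 7/47 + 31/47 = 38/47
H(X|Y) = Σ_y P(y)·H(X|Y=y):
  Y=0: P(Y=0) = 9/47, P(X|Y=0) = (2/3, 1/3) → H(X|Y=0) = 0.91830
  Y=1: P(Y=1) = 38/47, P(X|Y=1) = (7/38, 31/38) → H(X|Y=1) = 0.68920
H(X|Y) = (9/47)·0.91830 + (38/47)·0.68920 = 0.73307 bits

I(X;Y) = H(X) - H(X|Y) = 0.85077 - 0.73307 = 0.1177 bits

Cross-check via I(X;Y) = H(X) + H(Y) - H(X,Y): computing H(Y) from the column sums and H(X,Y) from the 4 cells in the same way gives H(Y) = 0.70458 bits and H(X,Y) = 1.43765 bits, so
I(X;Y) = 0.85077 + 0.70458 - 1.43765 = 0.1177 bits ✓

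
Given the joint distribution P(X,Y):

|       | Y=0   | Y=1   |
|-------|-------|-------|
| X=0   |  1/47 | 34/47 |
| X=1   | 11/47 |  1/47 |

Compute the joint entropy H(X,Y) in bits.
1.0646 bits

H(X,Y) = -Σ_{x,y} P(x,y) log₂ P(x,y). Per-cell terms -P(x,y)·log₂P(x,y):
  X=0: 0.11818, 0.33792
  X=1: 0.49036, 0.11818
Sum of the 4 terms: H(X,Y) = 1.0646 bits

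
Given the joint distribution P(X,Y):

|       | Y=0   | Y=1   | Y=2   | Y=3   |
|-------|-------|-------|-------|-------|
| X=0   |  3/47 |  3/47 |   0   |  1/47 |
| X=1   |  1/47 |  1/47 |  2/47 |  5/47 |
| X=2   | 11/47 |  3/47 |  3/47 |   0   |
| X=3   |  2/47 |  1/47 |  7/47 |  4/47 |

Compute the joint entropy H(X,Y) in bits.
3.4198 bits

H(X,Y) = -Σ_{x,y} P(x,y) log₂ P(x,y). Per-cell terms -P(x,y)·log₂P(x,y):
  X=0: 0.25338, 0.25338, 0.00000, 0.11818
  X=1: 0.11818, 0.11818, 0.19381, 0.34390
  X=2: 0.49036, 0.25338, 0.25338, 0.00000
  X=3: 0.19381, 0.11818, 0.40916, 0.30252
  (cells with P = 0 contribute 0)
Sum of the 16 terms: H(X,Y) = 3.4198 bits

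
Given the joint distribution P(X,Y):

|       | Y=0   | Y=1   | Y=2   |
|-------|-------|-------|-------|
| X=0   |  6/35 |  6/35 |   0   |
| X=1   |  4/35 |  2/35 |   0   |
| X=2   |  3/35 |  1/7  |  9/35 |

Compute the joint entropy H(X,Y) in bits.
2.6746 bits

H(X,Y) = -Σ_{x,y} P(x,y) log₂ P(x,y). Per-cell terms -P(x,y)·log₂P(x,y):
  X=0: 0.43617, 0.43617, 0.00000
  X=1: 0.35763, 0.23596, 0.00000
  X=2: 0.30380, 0.40105, 0.50383
  (cells with P = 0 contribute 0)
Sum of the 9 terms: H(X,Y) = 2.6746 bits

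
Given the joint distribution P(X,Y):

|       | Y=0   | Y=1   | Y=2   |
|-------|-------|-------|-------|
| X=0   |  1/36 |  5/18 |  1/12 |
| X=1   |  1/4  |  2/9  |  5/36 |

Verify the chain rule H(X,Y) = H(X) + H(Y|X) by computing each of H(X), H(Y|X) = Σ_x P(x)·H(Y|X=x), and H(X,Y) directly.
H(X) = 0.9641 bits, H(Y|X) = 1.3694 bits, H(X,Y) = 2.3334 bits

Marginal of X (row sums):
  P(X=0) = 1/36 + 5/18 + 1/12 = 7/18
  P(X=1) = 1/4 + 2/9 + 5/36 = 11/18
H(X) = -[(7/18)·log₂(7/18) + (11/18)·log₂(11/18)]
  = 0.529888 + 0.434190 = 0.9641 bits

H(Y|X) = Σ_x P(x)·H(Y|X=x):
  X=0: P(X=0) = 7/18, P(Y|X=0) = (1/14, 5/7, 3/14) → H(Y|X=0) = 1.094914
  X=1: P(X=1) = 11/18, P(Y|X=1) = (9/22, 4/11, 5/22) → H(Y|X=1) = 1.544024
H(Y|X) = (7/18)·1.094914 + (11/18)·1.544024 = 1.3694 bits

H(X,Y) = -Σ_{x,y} P(x,y) log₂ P(x,y). Per-cell terms -P(x,y)·log₂P(x,y):
  X=0: 0.143609, 0.513332, 0.298747
  X=1: 0.500000, 0.482206, 0.395555
Sum of the 6 terms: H(X,Y) = 2.3334 bits

Chain rule check:
  H(X) + H(Y|X) = 0.9641 + 1.3694 = 2.3335 bits
  H(X,Y) = 2.3334 bits
✓ Chain rule verified (Δ = 0.0001 is 4-dp rounding noise: each of the three values was rounded independently).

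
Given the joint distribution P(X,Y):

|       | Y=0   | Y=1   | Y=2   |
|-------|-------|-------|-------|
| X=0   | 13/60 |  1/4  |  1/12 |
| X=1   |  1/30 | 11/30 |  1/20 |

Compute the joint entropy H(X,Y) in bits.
2.1872 bits

H(X,Y) = -Σ_{x,y} P(x,y) log₂ P(x,y). Per-cell terms -P(x,y)·log₂P(x,y):
  X=0: 0.4781, 0.5000, 0.2987
  X=1: 0.1636, 0.5307, 0.2161
Sum of the 6 terms: H(X,Y) = 2.1872 bits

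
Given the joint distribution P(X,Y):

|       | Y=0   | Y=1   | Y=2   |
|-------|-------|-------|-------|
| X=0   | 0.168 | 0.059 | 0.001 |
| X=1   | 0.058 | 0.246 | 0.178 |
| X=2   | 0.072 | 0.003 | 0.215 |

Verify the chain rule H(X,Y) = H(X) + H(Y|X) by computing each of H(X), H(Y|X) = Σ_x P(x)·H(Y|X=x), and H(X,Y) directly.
H(X) = 1.5117 bits, H(Y|X) = 1.1259 bits, H(X,Y) = 2.6376 bits

Marginal of X (row sums):
  P(X=0) = 0.168 + 0.059 + 0.001 = 0.228
  P(X=1) = 0.058 + 0.246 + 0.178 = 0.482
  P(X=2) = 0.072 + 0.003 + 0.215 = 0.290
H(X) = -[0.228·log₂(0.228) + 0.482·log₂(0.482) + 0.290·log₂(0.290)]
  = 0.48630 + 0.50750 + 0.51790 = 1.5117 bits

H(Y|X) = Σ_x P(x)·H(Y|X=x):
  X=0: P(X=0) = 0.228, P(Y|X=0) = (14/19, 59/228, 1/228) → H(Y|X=0) = 0.86366
  X=1: P(X=1) = 0.482, P(Y|X=1) = (29/241, 123/241, 89/241) → H(Y|X=1) = 1.39359
  X=2: P(X=2) = 0.290, P(Y|X=2) = (36/145, 3/290, 43/58) → H(Y|X=2) = 0.88732
H(Y|X) = 0.228·0.86366 + 0.482·1.39359 + 0.290·0.88732 = 1.1259 bits

H(X,Y) = -Σ_{x,y} P(x,y) log₂ P(x,y). Per-cell terms -P(x,y)·log₂P(x,y):
  X=0: 0.43234, 0.24091, 0.00997
  X=1: 0.23825, 0.49772, 0.44323
  X=2: 0.27330, 0.02514, 0.47678
Sum of the 9 terms: H(X,Y) = 2.6376 bits

Chain rule check:
  H(X) + H(Y|X) = 1.5117 + 1.1259 = 2.6376 bits
  H(X,Y) = 2.6376 bits
✓ Chain rule verified.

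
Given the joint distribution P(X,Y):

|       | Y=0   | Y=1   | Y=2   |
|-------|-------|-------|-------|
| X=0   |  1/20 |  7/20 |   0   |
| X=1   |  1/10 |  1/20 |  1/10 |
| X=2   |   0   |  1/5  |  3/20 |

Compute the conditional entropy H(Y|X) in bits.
0.9427 bits

H(Y|X) = H(X,Y) - H(X)

H(X,Y) = -Σ_{x,y} P(x,y) log₂ P(x,y). Per-cell terms -P(x,y)·log₂P(x,y):
  X=0: 0.2161, 0.5301, 0.0000
  X=1: 0.3322, 0.2161, 0.3322
  X=2: 0.0000, 0.4644, 0.4105
  (cells with P = 0 contribute 0)
Sum of the 9 terms: H(X,Y) = 2.5016 bits

Marginal of X (row sums):
  P(X=0) = 1/20 + 7/20 + 0 = 2/5
  P(X=1) = 1/10 + 1/20 + 1/10 = 1/4
  P(X=2) = 0 + 1/5 + 3/20 = 7/20
H(X) = -[(2/5)·log₂(2/5) + (1/4)·log₂(1/4) + (7/20)·log₂(7/20)]
  = 0.5288 + 0.5000 + 0.5301 = 1.5589 bits

H(Y|X) = H(X,Y) - H(X) = 2.5016 - 1.5589 = 0.9427 bits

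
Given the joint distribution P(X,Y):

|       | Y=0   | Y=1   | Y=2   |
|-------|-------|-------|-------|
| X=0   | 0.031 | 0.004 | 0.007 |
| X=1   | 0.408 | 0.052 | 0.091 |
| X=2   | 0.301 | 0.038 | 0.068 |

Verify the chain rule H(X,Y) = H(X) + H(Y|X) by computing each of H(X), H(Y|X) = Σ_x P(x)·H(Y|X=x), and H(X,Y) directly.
H(X) = 1.1937 bits, H(Y|X) = 1.0722 bits, H(X,Y) = 2.2659 bits

Marginal of X (row sums):
  P(X=0) = 0.031 + 0.004 + 0.007 = 0.042
  P(X=1) = 0.408 + 0.052 + 0.091 = 0.551
  P(X=2) = 0.301 + 0.038 + 0.068 = 0.407
H(X) = -[0.042·log₂(0.042) + 0.551·log₂(0.551) + 0.407·log₂(0.407)]
  = 0.19209 + 0.47379 + 0.52784 = 1.1937 bits

H(Y|X) = Σ_x P(x)·H(Y|X=x):
  X=0: P(X=0) = 0.042, P(Y|X=0) = (31/42, 2/21, 1/6) → H(Y|X=0) = 1.07728
  X=1: P(X=1) = 0.551, P(Y|X=1) = (408/551, 52/551, 91/551) → H(Y|X=1) = 1.07146
  X=2: P(X=2) = 0.407, P(Y|X=2) = (301/407, 38/407, 68/407) → H(Y|X=2) = 1.07260
H(Y|X) = 0.042·1.07728 + 0.551·1.07146 + 0.407·1.07260 = 1.0722 bits

H(X,Y) = -Σ_{x,y} P(x,y) log₂ P(x,y). Per-cell terms -P(x,y)·log₂P(x,y):
  X=0: 0.15536, 0.03186, 0.05011
  X=1: 0.52769, 0.22180, 0.31468
  X=2: 0.52138, 0.17928, 0.26373
Sum of the 9 terms: H(X,Y) = 2.2659 bits

Chain rule check:
  H(X) + H(Y|X) = 1.1937 + 1.0722 = 2.2659 bits
  H(X,Y) = 2.2659 bits
✓ Chain rule verified.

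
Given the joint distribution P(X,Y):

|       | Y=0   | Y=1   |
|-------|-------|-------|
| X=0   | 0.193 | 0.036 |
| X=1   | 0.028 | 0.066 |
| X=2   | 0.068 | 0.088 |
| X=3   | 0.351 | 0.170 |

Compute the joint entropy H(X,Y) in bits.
2.5710 bits

H(X,Y) = -Σ_{x,y} P(x,y) log₂ P(x,y). Per-cell terms -P(x,y)·log₂P(x,y):
  X=0: 0.45805, 0.17265
  X=1: 0.14444, 0.25881
  X=2: 0.26373, 0.30856
  X=3: 0.53017, 0.43459
Sum of the 8 terms: H(X,Y) = 2.5710 bits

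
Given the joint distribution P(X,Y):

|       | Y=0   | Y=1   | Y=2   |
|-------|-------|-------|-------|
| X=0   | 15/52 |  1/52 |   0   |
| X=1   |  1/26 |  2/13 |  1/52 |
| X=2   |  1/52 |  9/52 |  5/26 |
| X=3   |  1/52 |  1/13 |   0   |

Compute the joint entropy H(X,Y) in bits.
2.7321 bits

H(X,Y) = -Σ_{x,y} P(x,y) log₂ P(x,y). Per-cell terms -P(x,y)·log₂P(x,y):
  X=0: 0.5174, 0.1096, 0.0000
  X=1: 0.1808, 0.4155, 0.1096
  X=2: 0.1096, 0.4380, 0.4574
  X=3: 0.1096, 0.2846, 0.0000
  (cells with P = 0 contribute 0)
Sum of the 12 terms: H(X,Y) = 2.7321 bits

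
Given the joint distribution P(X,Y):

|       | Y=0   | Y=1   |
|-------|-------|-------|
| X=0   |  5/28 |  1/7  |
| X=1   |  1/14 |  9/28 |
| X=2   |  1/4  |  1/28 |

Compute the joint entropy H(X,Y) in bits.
2.3148 bits

H(X,Y) = -Σ_{x,y} P(x,y) log₂ P(x,y). Per-cell terms -P(x,y)·log₂P(x,y):
  X=0: 0.44383, 0.40105
  X=1: 0.27195, 0.52632
  X=2: 0.50000, 0.17169
Sum of the 6 terms: H(X,Y) = 2.3148 bits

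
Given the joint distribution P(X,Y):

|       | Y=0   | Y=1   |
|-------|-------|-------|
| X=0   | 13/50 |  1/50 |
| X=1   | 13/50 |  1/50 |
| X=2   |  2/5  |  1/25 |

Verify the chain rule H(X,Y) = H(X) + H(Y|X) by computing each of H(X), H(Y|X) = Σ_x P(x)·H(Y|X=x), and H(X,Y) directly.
H(X) = 1.5496 bits, H(Y|X) = 0.4013 bits, H(X,Y) = 1.9509 bits

Marginal of X (row sums):
  P(X=0) = 13/50 + 1/50 = 7/25
  P(X=1) = 13/50 + 1/50 = 7/25
  P(X=2) = 2/5 + 1/25 = 11/25
H(X) = -[(7/25)·log₂(7/25) + (7/25)·log₂(7/25) + (11/25)·log₂(11/25)]
  = 0.51422 + 0.51422 + 0.52115 = 1.5496 bits

H(Y|X) = Σ_x P(x)·H(Y|X=x):
  X=0: P(X=0) = 7/25, P(Y|X=0) = (13/14, 1/14) → H(Y|X=0) = 0.37123
  X=1: P(X=1) = 7/25, P(Y|X=1) = (13/14, 1/14) → H(Y|X=1) = 0.37123
  X=2: P(X=2) = 11/25, P(Y|X=2) = (10/11, 1/11) → H(Y|X=2) = 0.43950
H(Y|X) = (7/25)·0.37123 + (7/25)·0.37123 + (11/25)·0.43950 = 0.4013 bits

H(X,Y) = -Σ_{x,y} P(x,y) log₂ P(x,y). Per-cell terms -P(x,y)·log₂P(x,y):
  X=0: 0.50529, 0.11288
  X=1: 0.50529, 0.11288
  X=2: 0.52877, 0.18575
Sum of the 6 terms: H(X,Y) = 1.9509 bits

Chain rule check:
  H(X) + H(Y|X) = 1.5496 + 0.4013 = 1.9509 bits
  H(X,Y) = 1.9509 bits
✓ Chain rule verified.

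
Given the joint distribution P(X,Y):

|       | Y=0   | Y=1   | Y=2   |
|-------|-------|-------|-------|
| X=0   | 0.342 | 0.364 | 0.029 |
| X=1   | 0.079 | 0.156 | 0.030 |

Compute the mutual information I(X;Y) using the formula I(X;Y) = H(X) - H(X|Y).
0.0237 bits

I(X;Y) = H(X) - H(X|Y)

Marginal of X (row sums):
  P(X=0) = 0.342 + 0.364 + 0.029 = 0.735
  P(X=1) = 0.079 + 0.156 + 0.030 = 0.265
H(X) = -[0.735·log₂(0.735) + 0.265·log₂(0.265)]
  = 0.3265 + 0.5077 = 0.8342 bits

Marginal of Y (column sums):
  P(Y=0) = 0.342 + 0.079 = 0.421
  P(Y=1) = 0.364 + 0.156 = 0.520
  P(Y=2) = 0.029 + 0.030 = 0.059
H(X|Y) = Σ_y P(y)·H(X|Y=y):
  Y=0: P(Y=0) = 0.421, P(X|Y=0) = (342/421, 79/421) → H(X|Y=0) = 0.6965
  Y=1: P(Y=1) = 0.520, P(X|Y=1) = (7/10, 3/10) → H(X|Y=1) = 0.8813
  Y=2: P(Y=2) = 0.059, P(X|Y=2) = (29/59, 30/59) → H(X|Y=2) = 0.9998
H(X|Y) = 0.421·0.6965 + 0.520·0.8813 + 0.059·0.9998 = 0.8105 bits

I(X;Y) = H(X) - H(X|Y) = 0.8342 - 0.8105 = 0.0237 bits

Cross-check via I(X;Y) = H(X) + H(Y) - H(X,Y): computing H(Y) from the column sums and H(X,Y) from the 6 cells in the same way gives H(Y) = 1.2569 bits and H(X,Y) = 2.0674 bits, so
I(X;Y) = 0.8342 + 1.2569 - 2.0674 = 0.0237 bits ✓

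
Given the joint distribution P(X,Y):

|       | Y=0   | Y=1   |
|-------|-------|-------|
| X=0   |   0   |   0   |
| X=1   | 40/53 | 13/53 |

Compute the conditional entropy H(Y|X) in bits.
0.8037 bits

H(Y|X) = H(X,Y) - H(X)

H(X,Y) = -Σ_{x,y} P(x,y) log₂ P(x,y). Per-cell terms -P(x,y)·log₂P(x,y):
  X=0: 0.0000, 0.0000
  X=1: 0.3064, 0.4973
  (cells with P = 0 contribute 0)
Sum of the 4 terms: H(X,Y) = 0.8037 bits

Marginal of X (row sums):
  P(X=0) = 0 + 0 = 0
  P(X=1) = 40/53 + 13/53 = 1
H(X) = -[1·log₂(1)]   (outcomes with P = 0 contribute 0)
  = 0.0000 bits

H(Y|X) = H(X,Y) - H(X) = 0.8037 - 0.0000 = 0.8037 bits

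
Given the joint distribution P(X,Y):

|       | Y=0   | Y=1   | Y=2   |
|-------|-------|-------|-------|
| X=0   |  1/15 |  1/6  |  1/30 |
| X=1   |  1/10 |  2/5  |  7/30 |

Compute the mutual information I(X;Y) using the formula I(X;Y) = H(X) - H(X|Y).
0.0346 bits

I(X;Y) = H(X) - H(X|Y)

Marginal of X (row sums):
  P(X=0) = 1/15 + 1/6 + 1/30 = 4/15
  P(X=1) = 1/10 + 2/5 + 7/30 = 11/15
H(X) = -[(4/15)·log₂(4/15) + (11/15)·log₂(11/15)]
  = 0.50850 + 0.32814 = 0.8366 bits

Marginal of Y (column sums):
  P(Y=0) = 1/15 + 1/10 = 1/6
  P(Y=1) = 1/6 + 2/5 = 17/30
  P(Y=2) = 1/30 + 7/30 = 4/15
H(X|Y) = Σ_y P(y)·H(X|Y=y):
  Y=0: P(Y=0) = 1/6, P(X|Y=0) = (2/5, 3/5) → H(X|Y=0) = 0.97095
  Y=1: P(Y=1) = 17/30, P(X|Y=1) = (5/17, 12/17) → H(X|Y=1) = 0.87398
  Y=2: P(Y=2) = 4/15, P(X|Y=2) = (1/8, 7/8) → H(X|Y=2) = 0.54356
H(X|Y) = (1/6)·0.97095 + (17/30)·0.87398 + (4/15)·0.54356 = 0.8020 bits

I(X;Y) = H(X) - H(X|Y) = 0.8366 - 0.8020 = 0.0346 bits

Cross-check via I(X;Y) = H(X) + H(Y) - H(X,Y): computing H(Y) from the column sums and H(X,Y) from the 6 cells in the same way gives H(Y) = 1.4037 bits and H(X,Y) = 2.2057 bits, so
I(X;Y) = 0.8366 + 1.4037 - 2.2057 = 0.0346 bits ✓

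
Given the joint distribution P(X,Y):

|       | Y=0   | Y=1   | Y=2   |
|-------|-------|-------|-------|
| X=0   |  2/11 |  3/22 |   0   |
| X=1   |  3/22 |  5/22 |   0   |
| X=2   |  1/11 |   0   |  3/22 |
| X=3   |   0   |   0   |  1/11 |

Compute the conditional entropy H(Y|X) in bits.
0.8812 bits

H(Y|X) = H(X,Y) - H(X)

H(X,Y) = -Σ_{x,y} P(x,y) log₂ P(x,y). Per-cell terms -P(x,y)·log₂P(x,y):
  X=0: 0.447169, 0.391973, 0.000000
  X=1: 0.391973, 0.485796, 0.000000
  X=2: 0.314494, 0.000000, 0.391973
  X=3: 0.000000, 0.000000, 0.314494
  (cells with P = 0 contribute 0)
Sum of the 12 terms: H(X,Y) = 2.73787 bits

Marginal of X (row sums):
  P(X=0) = 2/11 + 3/22 + 0 = 7/22
  P(X=1) = 3/22 + 5/22 + 0 = 4/11
  P(X=2) = 1/11 + 0 + 3/22 = 5/22
  P(X=3) = 0 + 0 + 1/11 = 1/11
H(X) = -[(7/22)·log₂(7/22) + (4/11)·log₂(4/11) + (5/22)·log₂(5/22) + (1/11)·log₂(1/11)]
  = 0.525661 + 0.530702 + 0.485796 + 0.314494 = 1.85665 bits

H(Y|X) = H(X,Y) - H(X) = 2.73787 - 1.85665 = 0.8812 bits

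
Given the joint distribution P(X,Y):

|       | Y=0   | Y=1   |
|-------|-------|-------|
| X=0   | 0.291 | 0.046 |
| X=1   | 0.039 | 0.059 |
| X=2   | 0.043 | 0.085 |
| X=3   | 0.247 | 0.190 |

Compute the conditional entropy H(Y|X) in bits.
0.8383 bits

H(Y|X) = H(X,Y) - H(X)

H(X,Y) = -Σ_{x,y} P(x,y) log₂ P(x,y). Per-cell terms -P(x,y)·log₂P(x,y):
  X=0: 0.5182445, 0.2043422
  X=1: 0.1825349, 0.2409053
  X=2: 0.1951993, 0.3022934
  X=3: 0.4983020, 0.4552264
Sum of the 8 terms: H(X,Y) = 2.597048 bits

Marginal of X (row sums):
  P(X=0) = 0.291 + 0.046 = 0.337
  P(X=1) = 0.039 + 0.059 = 0.098
  P(X=2) = 0.043 + 0.085 = 0.128
  P(X=3) = 0.247 + 0.190 = 0.437
H(X) = -[0.337·log₂(0.337) + 0.098·log₂(0.098) + 0.128·log₂(0.128) + 0.437·log₂(0.437)]
  = 0.5288135 + 0.3284053 + 0.3796204 + 0.5219068 = 1.758746 bits

H(Y|X) = H(X,Y) - H(X) = 2.597048 - 1.758746 = 0.8383 bits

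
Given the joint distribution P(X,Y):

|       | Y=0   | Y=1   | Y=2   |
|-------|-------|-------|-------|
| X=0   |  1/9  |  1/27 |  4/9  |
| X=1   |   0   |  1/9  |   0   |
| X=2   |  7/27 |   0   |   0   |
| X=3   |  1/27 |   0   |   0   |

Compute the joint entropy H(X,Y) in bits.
2.0815 bits

H(X,Y) = -Σ_{x,y} P(x,y) log₂ P(x,y). Per-cell terms -P(x,y)·log₂P(x,y):
  X=0: 0.3522, 0.1761, 0.5200
  X=1: 0.0000, 0.3522, 0.0000
  X=2: 0.5049, 0.0000, 0.0000
  X=3: 0.1761, 0.0000, 0.0000
  (cells with P = 0 contribute 0)
Sum of the 12 terms: H(X,Y) = 2.0815 bits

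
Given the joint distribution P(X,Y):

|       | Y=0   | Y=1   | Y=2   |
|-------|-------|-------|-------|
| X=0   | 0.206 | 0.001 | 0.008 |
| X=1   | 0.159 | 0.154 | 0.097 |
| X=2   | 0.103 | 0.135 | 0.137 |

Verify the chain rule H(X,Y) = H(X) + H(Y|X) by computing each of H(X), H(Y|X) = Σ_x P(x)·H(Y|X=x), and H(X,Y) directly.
H(X) = 1.5348 bits, H(Y|X) = 1.2850 bits, H(X,Y) = 2.8198 bits

Marginal of X (row sums):
  P(X=0) = 0.206 + 0.001 + 0.008 = 0.215
  P(X=1) = 0.159 + 0.154 + 0.097 = 0.410
  P(X=2) = 0.103 + 0.135 + 0.137 = 0.375
H(X) = -[0.215·log₂(0.215) + 0.410·log₂(0.410) + 0.375·log₂(0.375)]
  = 0.4768 + 0.5274 + 0.5306 = 1.5348 bits

H(Y|X) = Σ_x P(x)·H(Y|X=x):
  X=0: P(X=0) = 0.215, P(Y|X=0) = (206/215, 1/215, 8/215) → H(Y|X=0) = 0.2718
  X=1: P(X=1) = 0.410, P(Y|X=1) = (159/410, 77/205, 97/410) → H(Y|X=1) = 1.5526
  X=2: P(X=2) = 0.375, P(Y|X=2) = (103/375, 9/25, 137/375) → H(Y|X=2) = 1.5734
H(Y|X) = 0.215·0.2718 + 0.410·1.5526 + 0.375·1.5734 = 1.2850 bits

H(X,Y) = -Σ_{x,y} P(x,y) log₂ P(x,y). Per-cell terms -P(x,y)·log₂P(x,y):
  X=0: 0.4695, 0.0100, 0.0557
  X=1: 0.4218, 0.4156, 0.3265
  X=2: 0.3378, 0.3900, 0.3929
Sum of the 9 terms: H(X,Y) = 2.8198 bits

Chain rule check:
  H(X) + H(Y|X) = 1.5348 + 1.2850 = 2.8198 bits
  H(X,Y) = 2.8198 bits
✓ Chain rule verified.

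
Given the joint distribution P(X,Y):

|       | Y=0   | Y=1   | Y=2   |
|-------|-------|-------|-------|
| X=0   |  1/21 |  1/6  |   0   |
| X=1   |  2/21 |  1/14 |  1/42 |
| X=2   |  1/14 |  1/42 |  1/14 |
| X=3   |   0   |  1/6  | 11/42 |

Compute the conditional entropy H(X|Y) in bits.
1.4421 bits

H(X|Y) = H(X,Y) - H(Y)

H(X,Y) = -Σ_{x,y} P(x,y) log₂ P(x,y). Per-cell terms -P(x,y)·log₂P(x,y):
  X=0: 0.20916, 0.43083, 0.00000
  X=1: 0.32308, 0.27195, 0.12839
  X=2: 0.27195, 0.12839, 0.27195
  X=3: 0.00000, 0.43083, 0.50623
  (cells with P = 0 contribute 0)
Sum of the 12 terms: H(X,Y) = 2.97276 bits

Marginal of Y (column sums):
  P(Y=0) = 1/21 + 2/21 + 1/14 + 0 = 3/14
  P(Y=1) = 1/6 + 1/14 + 1/42 + 1/6 = 3/7
  P(Y=2) = 0 + 1/42 + 1/14 + 11/42 = 5/14
H(Y) = -[(3/14)·log₂(3/14) + (3/7)·log₂(3/7) + (5/14)·log₂(5/14)]
  = 0.47623 + 0.52388 + 0.53051 = 1.53062 bits

H(X|Y) = H(X,Y) - H(Y) = 2.97276 - 1.53062 = 1.4421 bits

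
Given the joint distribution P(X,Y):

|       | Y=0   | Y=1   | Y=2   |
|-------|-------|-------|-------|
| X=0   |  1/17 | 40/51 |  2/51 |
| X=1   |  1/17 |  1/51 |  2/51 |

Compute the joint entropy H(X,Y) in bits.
1.2335 bits

H(X,Y) = -Σ_{x,y} P(x,y) log₂ P(x,y). Per-cell terms -P(x,y)·log₂P(x,y):
  X=0: 0.24044, 0.27490, 0.18323
  X=1: 0.24044, 0.11122, 0.18323
Sum of the 6 terms: H(X,Y) = 1.2335 bits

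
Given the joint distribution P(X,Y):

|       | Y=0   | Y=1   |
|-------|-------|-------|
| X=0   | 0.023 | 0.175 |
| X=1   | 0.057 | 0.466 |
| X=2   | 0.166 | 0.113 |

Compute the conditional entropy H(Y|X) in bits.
0.6342 bits

H(Y|X) = H(X,Y) - H(X)

H(X,Y) = -Σ_{x,y} P(x,y) log₂ P(x,y). Per-cell terms -P(x,y)·log₂P(x,y):
  X=0: 0.125171, 0.440050
  X=1: 0.235575, 0.513345
  X=2: 0.430064, 0.355453
Sum of the 6 terms: H(X,Y) = 2.09966 bits

Marginal of X (row sums):
  P(X=0) = 0.023 + 0.175 = 0.198
  P(X=1) = 0.057 + 0.466 = 0.523
  P(X=2) = 0.166 + 0.113 = 0.279
H(X) = -[0.198·log₂(0.198) + 0.523·log₂(0.523) + 0.279·log₂(0.279)]
  = 0.462613 + 0.489066 + 0.513824 = 1.46550 bits

H(Y|X) = H(X,Y) - H(X) = 2.09966 - 1.46550 = 0.6342 bits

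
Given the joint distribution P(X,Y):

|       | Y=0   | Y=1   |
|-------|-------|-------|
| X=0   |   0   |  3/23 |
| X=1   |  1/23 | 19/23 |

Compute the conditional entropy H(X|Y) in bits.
0.5497 bits

H(X|Y) = H(X,Y) - H(Y)

H(X,Y) = -Σ_{x,y} P(x,y) log₂ P(x,y). Per-cell terms -P(x,y)·log₂P(x,y):
  X=0: 0.0000, 0.3833
  X=1: 0.1967, 0.2277
  (cells with P = 0 contribute 0)
Sum of the 4 terms: H(X,Y) = 0.8077 bits

Marginal of Y (column sums):
  P(Y=0) = 0 + 1/23 = 1/23
  P(Y=1) = 3/23 + 19/23 = 22/23
H(Y) = -[(1/23)·log₂(1/23) + (22/23)·log₂(22/23)]
  = 0.1967 + 0.0613 = 0.2580 bits

H(X|Y) = H(X,Y) - H(Y) = 0.8077 - 0.2580 = 0.5497 bits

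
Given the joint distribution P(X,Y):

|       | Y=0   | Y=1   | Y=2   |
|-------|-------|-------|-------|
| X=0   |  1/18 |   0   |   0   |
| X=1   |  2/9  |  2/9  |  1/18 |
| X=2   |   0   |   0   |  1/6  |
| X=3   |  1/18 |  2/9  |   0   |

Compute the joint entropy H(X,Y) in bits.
2.5724 bits

H(X,Y) = -Σ_{x,y} P(x,y) log₂ P(x,y). Per-cell terms -P(x,y)·log₂P(x,y):
  X=0: 0.23166, 0.00000, 0.00000
  X=1: 0.48221, 0.48221, 0.23166
  X=2: 0.00000, 0.00000, 0.43083
  X=3: 0.23166, 0.48221, 0.00000
  (cells with P = 0 contribute 0)
Sum of the 12 terms: H(X,Y) = 2.5724 bits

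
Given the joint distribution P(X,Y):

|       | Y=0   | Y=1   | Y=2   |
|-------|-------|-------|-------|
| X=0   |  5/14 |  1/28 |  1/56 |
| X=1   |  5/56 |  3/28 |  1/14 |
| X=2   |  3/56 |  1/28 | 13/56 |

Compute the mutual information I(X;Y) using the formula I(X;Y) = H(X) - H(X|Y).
0.4115 bits

I(X;Y) = H(X) - H(X|Y)

Marginal of X (row sums):
  P(X=0) = 5/14 + 1/28 + 1/56 = 23/56
  P(X=1) = 5/56 + 3/28 + 1/14 = 15/56
  P(X=2) = 3/56 + 1/28 + 13/56 = 9/28
H(X) = -[(23/56)·log₂(23/56) + (15/56)·log₂(15/56) + (9/28)·log₂(9/28)]
  = 0.52727 + 0.50905 + 0.52632 = 1.56264 bits

Marginal of Y (column sums):
  P(Y=0) = 5/14 + 5/56 + 3/56 = 1/2
  P(Y=1) = 1/28 + 3/28 + 1/28 = 5/28
  P(Y=2) = 1/56 + 1/14 + 13/56 = 9/28
H(X|Y) = Σ_y P(y)·H(X|Y=y):
  Y=0: P(Y=0) = 1/2, P(X|Y=0) = (5/7, 5/28, 3/28) → H(X|Y=0) = 1.13582
  Y=1: P(Y=1) = 5/28, P(X|Y=1) = (1/5, 3/5, 1/5) → H(X|Y=1) = 1.37095
  Y=2: P(Y=2) = 9/28, P(X|Y=2) = (1/18, 2/9, 13/18) → H(X|Y=2) = 1.05294
H(X|Y) = (1/2)·1.13582 + (5/28)·1.37095 + (9/28)·1.05294 = 1.15117 bits

I(X;Y) = H(X) - H(X|Y) = 1.56264 - 1.15117 = 0.4115 bits

Cross-check via I(X;Y) = H(X) + H(Y) - H(X,Y): computing H(Y) from the column sums and H(X,Y) from the 9 cells in the same way gives H(Y) = 1.47014 bits and H(X,Y) = 2.62131 bits, so
I(X;Y) = 1.56264 + 1.47014 - 2.62131 = 0.4115 bits ✓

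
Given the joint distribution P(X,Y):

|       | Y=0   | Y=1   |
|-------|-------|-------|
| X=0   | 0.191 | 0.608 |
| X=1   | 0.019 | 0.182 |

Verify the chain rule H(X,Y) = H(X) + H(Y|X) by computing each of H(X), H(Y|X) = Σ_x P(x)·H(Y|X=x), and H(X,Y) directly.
H(X) = 0.7239 bits, H(Y|X) = 0.7247 bits, H(X,Y) = 1.4486 bits

Marginal of X (row sums):
  P(X=0) = 0.191 + 0.608 = 0.799
  P(X=1) = 0.019 + 0.182 = 0.201
H(X) = -[0.799·log₂(0.799) + 0.201·log₂(0.201)]
  = 0.25866 + 0.46526 = 0.7239 bits

H(Y|X) = Σ_x P(x)·H(Y|X=x):
  X=0: P(X=0) = 0.799, P(Y|X=0) = (191/799, 608/799) → H(Y|X=0) = 0.79345
  X=1: P(X=1) = 0.201, P(Y|X=1) = (19/201, 182/201) → H(Y|X=1) = 0.45140
H(Y|X) = 0.799·0.79345 + 0.201·0.45140 = 0.7247 bits

H(X,Y) = -Σ_{x,y} P(x,y) log₂ P(x,y). Per-cell terms -P(x,y)·log₂P(x,y):
  X=0: 0.45618, 0.43646
  X=1: 0.10864, 0.44735
Sum of the 4 terms: H(X,Y) = 1.4486 bits

Chain rule check:
  H(X) + H(Y|X) = 0.7239 + 0.7247 = 1.4486 bits
  H(X,Y) = 1.4486 bits
✓ Chain rule verified.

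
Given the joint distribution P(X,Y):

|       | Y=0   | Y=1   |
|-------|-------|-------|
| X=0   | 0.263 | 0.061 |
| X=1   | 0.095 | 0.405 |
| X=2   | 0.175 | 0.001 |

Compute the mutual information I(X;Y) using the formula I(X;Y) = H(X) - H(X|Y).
0.4111 bits

I(X;Y) = H(X) - H(X|Y)

Marginal of X (row sums):
  P(X=0) = 0.263 + 0.061 = 0.324
  P(X=1) = 0.095 + 0.405 = 0.500
  P(X=2) = 0.175 + 0.001 = 0.176
H(X) = -[0.324·log₂(0.324) + 0.500·log₂(0.500) + 0.176·log₂(0.176)]
  = 0.5268 + 0.5000 + 0.4411 = 1.4679 bits

Marginal of Y (column sums):
  P(Y=0) = 0.263 + 0.095 + 0.175 = 0.533
  P(Y=1) = 0.061 + 0.405 + 0.001 = 0.467
H(X|Y) = Σ_y P(y)·H(X|Y=y):
  Y=0: P(Y=0) = 0.533, P(X|Y=0) = (263/533, 95/533, 175/533) → H(X|Y=0) = 1.4739
  Y=1: P(Y=1) = 0.467, P(X|Y=1) = (61/467, 405/467, 1/467) → H(X|Y=1) = 0.5808
H(X|Y) = 0.533·1.4739 + 0.467·0.5808 = 1.0568 bits

I(X;Y) = H(X) - H(X|Y) = 1.4679 - 1.0568 = 0.4111 bits

Cross-check via I(X;Y) = H(X) + H(Y) - H(X,Y): computing H(Y) from the column sums and H(X,Y) from the 6 cells in the same way gives H(Y) = 0.9969 bits and H(X,Y) = 2.0537 bits, so
I(X;Y) = 1.4679 + 0.9969 - 2.0537 = 0.4111 bits ✓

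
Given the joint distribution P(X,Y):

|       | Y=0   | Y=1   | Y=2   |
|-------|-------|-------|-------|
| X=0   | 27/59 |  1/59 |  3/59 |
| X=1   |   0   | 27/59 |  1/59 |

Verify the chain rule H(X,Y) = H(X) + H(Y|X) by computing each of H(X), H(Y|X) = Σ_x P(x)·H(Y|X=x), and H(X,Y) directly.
H(X) = 0.9981 bits, H(Y|X) = 0.4520 bits, H(X,Y) = 1.4501 bits

Marginal of X (row sums):
  P(X=0) = 27/59 + 1/59 + 3/59 = 31/59
  P(X=1) = 0 + 27/59 + 1/59 = 28/59
H(X) = -[(31/59)·log₂(31/59) + (28/59)·log₂(28/59)]
  = 0.4878 + 0.5103 = 0.9981 bits

H(Y|X) = Σ_x P(x)·H(Y|X=x):
  X=0: P(X=0) = 31/59, P(Y|X=0) = (27/31, 1/31, 3/31) → H(Y|X=0) = 0.6595
  X=1: P(X=1) = 28/59, P(Y|X=1) = (0, 27/28, 1/28) → H(Y|X=1) = 0.2223
H(Y|X) = (31/59)·0.6595 + (28/59)·0.2223 = 0.4520 bits

H(X,Y) = -Σ_{x,y} P(x,y) log₂ P(x,y). Per-cell terms -P(x,y)·log₂P(x,y):
  X=0: 0.5161, 0.0997, 0.2185
  X=1: 0.0000, 0.5161, 0.0997
  (cells with P = 0 contribute 0)
Sum of the 6 terms: H(X,Y) = 1.4501 bits

Chain rule check:
  H(X) + H(Y|X) = 0.9981 + 0.4520 = 1.4501 bits
  H(X,Y) = 1.4501 bits
✓ Chain rule verified.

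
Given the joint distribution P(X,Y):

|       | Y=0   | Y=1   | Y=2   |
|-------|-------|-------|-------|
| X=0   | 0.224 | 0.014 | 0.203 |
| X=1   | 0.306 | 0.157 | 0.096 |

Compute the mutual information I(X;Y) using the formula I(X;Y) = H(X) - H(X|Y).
0.1285 bits

I(X;Y) = H(X) - H(X|Y)

Marginal of X (row sums):
  P(X=0) = 0.224 + 0.014 + 0.203 = 0.441
  P(X=1) = 0.306 + 0.157 + 0.096 = 0.559
H(X) = -[0.441·log₂(0.441) + 0.559·log₂(0.559)]
  = 0.520887 + 0.469046 = 0.98993 bits

Marginal of Y (column sums):
  P(Y=0) = 0.224 + 0.306 = 0.530
  P(Y=1) = 0.014 + 0.157 = 0.171
  P(Y=2) = 0.203 + 0.096 = 0.299
H(X|Y) = Σ_y P(y)·H(X|Y=y):
  Y=0: P(Y=0) = 0.530, P(X|Y=0) = (112/265, 153/265) → H(X|Y=0) = 0.982663
  Y=1: P(Y=1) = 0.171, P(X|Y=1) = (14/171, 157/171) → H(X|Y=1) = 0.408739
  Y=2: P(Y=2) = 0.299, P(X|Y=2) = (203/299, 96/299) → H(X|Y=2) = 0.905542
H(X|Y) = 0.530·0.982663 + 0.171·0.408739 + 0.299·0.905542 = 0.86146 bits

I(X;Y) = H(X) - H(X|Y) = 0.98993 - 0.86146 = 0.1285 bits

Cross-check via I(X;Y) = H(X) + H(Y) - H(X,Y): computing H(Y) from the column sums and H(X,Y) from the 6 cells in the same way gives H(Y) = 1.44194 bits and H(X,Y) = 2.30340 bits, so
I(X;Y) = 0.98993 + 1.44194 - 2.30340 = 0.1285 bits ✓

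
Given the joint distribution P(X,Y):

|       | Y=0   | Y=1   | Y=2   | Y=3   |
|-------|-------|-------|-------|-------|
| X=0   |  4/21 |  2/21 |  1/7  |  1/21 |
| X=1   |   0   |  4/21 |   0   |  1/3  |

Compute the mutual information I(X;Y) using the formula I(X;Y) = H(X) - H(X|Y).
0.5289 bits

I(X;Y) = H(X) - H(X|Y)

Marginal of X (row sums):
  P(X=0) = 4/21 + 2/21 + 1/7 + 1/21 = 10/21
  P(X=1) = 0 + 4/21 + 0 + 1/3 = 11/21
H(X) = -[(10/21)·log₂(10/21) + (11/21)·log₂(11/21)]
  = 0.50971 + 0.48865 = 0.99836 bits

Marginal of Y (column sums):
  P(Y=0) = 4/21 + 0 = 4/21
  P(Y=1) = 2/21 + 4/21 = 2/7
  P(Y=2) = 1/7 + 0 = 1/7
  P(Y=3) = 1/21 + 1/3 = 8/21
H(X|Y) = Σ_y P(y)·H(X|Y=y):
  Y=0: P(Y=0) = 4/21, P(X|Y=0) = (1, 0) → H(X|Y=0) = 0.00000
  Y=1: P(Y=1) = 2/7, P(X|Y=1) = (1/3, 2/3) → H(X|Y=1) = 0.91830
  Y=2: P(Y=2) = 1/7, P(X|Y=2) = (1, 0) → H(X|Y=2) = 0.00000
  Y=3: P(Y=3) = 8/21, P(X|Y=3) = (1/8, 7/8) → H(X|Y=3) = 0.54356
H(X|Y) = (4/21)·0.00000 + (2/7)·0.91830 + (1/7)·0.00000 + (8/21)·0.54356 = 0.46944 bits

I(X;Y) = H(X) - H(X|Y) = 0.99836 - 0.46944 = 0.5289 bits

Cross-check via I(X;Y) = H(X) + H(Y) - H(X,Y): computing H(Y) from the column sums and H(X,Y) from the 8 cells in the same way gives H(Y) = 1.90352 bits and H(X,Y) = 2.37297 bits, so
I(X;Y) = 0.99836 + 1.90352 - 2.37297 = 0.5289 bits ✓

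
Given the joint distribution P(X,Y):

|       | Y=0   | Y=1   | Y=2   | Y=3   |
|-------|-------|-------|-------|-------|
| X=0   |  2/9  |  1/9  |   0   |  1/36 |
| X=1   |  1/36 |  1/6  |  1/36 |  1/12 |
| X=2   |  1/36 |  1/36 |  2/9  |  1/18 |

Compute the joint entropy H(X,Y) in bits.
2.9959 bits

H(X,Y) = -Σ_{x,y} P(x,y) log₂ P(x,y). Per-cell terms -P(x,y)·log₂P(x,y):
  X=0: 0.48221, 0.35221, 0.00000, 0.14361
  X=1: 0.14361, 0.43083, 0.14361, 0.29875
  X=2: 0.14361, 0.14361, 0.48221, 0.23166
  (cells with P = 0 contribute 0)
Sum of the 12 terms: H(X,Y) = 2.9959 bits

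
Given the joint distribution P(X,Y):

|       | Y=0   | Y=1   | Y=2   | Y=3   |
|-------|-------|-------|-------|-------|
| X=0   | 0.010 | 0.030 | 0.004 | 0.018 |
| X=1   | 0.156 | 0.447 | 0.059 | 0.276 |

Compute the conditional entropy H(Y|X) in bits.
1.7100 bits

H(Y|X) = H(X,Y) - H(X)

H(X,Y) = -Σ_{x,y} P(x,y) log₂ P(x,y). Per-cell terms -P(x,y)·log₂P(x,y):
  X=0: 0.0664, 0.1518, 0.0319, 0.1043
  X=1: 0.4181, 0.5193, 0.2409, 0.5126
Sum of the 8 terms: H(X,Y) = 2.0453 bits

Marginal of X (row sums):
  P(X=0) = 0.010 + 0.030 + 0.004 + 0.018 = 0.062
  P(X=1) = 0.156 + 0.447 + 0.059 + 0.276 = 0.938
H(X) = -[0.062·log₂(0.062) + 0.938·log₂(0.938)]
  = 0.2487 + 0.0866 = 0.3353 bits

H(Y|X) = H(X,Y) - H(X) = 2.0453 - 0.3353 = 1.7100 bits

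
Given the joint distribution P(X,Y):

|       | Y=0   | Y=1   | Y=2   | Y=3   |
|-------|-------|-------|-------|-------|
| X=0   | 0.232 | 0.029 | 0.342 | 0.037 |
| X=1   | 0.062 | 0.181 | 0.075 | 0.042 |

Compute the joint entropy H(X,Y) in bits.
2.5099 bits

H(X,Y) = -Σ_{x,y} P(x,y) log₂ P(x,y). Per-cell terms -P(x,y)·log₂P(x,y):
  X=0: 0.4890, 0.1481, 0.5294, 0.1760
  X=1: 0.2487, 0.4463, 0.2803, 0.1921
Sum of the 8 terms: H(X,Y) = 2.5099 bits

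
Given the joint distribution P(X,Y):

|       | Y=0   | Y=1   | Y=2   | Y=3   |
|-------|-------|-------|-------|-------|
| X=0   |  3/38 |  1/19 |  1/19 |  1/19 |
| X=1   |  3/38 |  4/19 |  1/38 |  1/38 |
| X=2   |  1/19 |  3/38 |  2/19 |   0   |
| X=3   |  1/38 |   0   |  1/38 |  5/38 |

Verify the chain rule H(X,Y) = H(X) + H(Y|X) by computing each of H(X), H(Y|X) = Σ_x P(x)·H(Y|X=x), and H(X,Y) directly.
H(X) = 1.9633 bits, H(Y|X) = 1.5511 bits, H(X,Y) = 3.5144 bits

Marginal of X (row sums):
  P(X=0) = 3/38 + 1/19 + 1/19 + 1/19 = 9/38
  P(X=1) = 3/38 + 4/19 + 1/38 + 1/38 = 13/38
  P(X=2) = 1/19 + 3/38 + 2/19 + 0 = 9/38
  P(X=3) = 1/38 + 0 + 1/38 + 5/38 = 7/38
H(X) = -[(9/38)·log₂(9/38) + (13/38)·log₂(13/38) + (9/38)·log₂(9/38) + (7/38)·log₂(7/38)]
  = 0.49216 + 0.52940 + 0.49216 + 0.44958 = 1.9633 bits

H(Y|X) = Σ_x P(x)·H(Y|X=x):
  X=0: P(X=0) = 9/38, P(Y|X=0) = (1/3, 2/9, 2/9, 2/9) → H(Y|X=0) = 1.97494
  X=1: P(X=1) = 13/38, P(Y|X=1) = (3/13, 8/13, 1/13, 1/13) → H(Y|X=1) = 1.48853
  X=2: P(X=2) = 9/38, P(Y|X=2) = (2/9, 1/3, 4/9, 0) → H(Y|X=2) = 1.53049
  X=3: P(X=3) = 7/38, P(Y|X=3) = (1/7, 0, 1/7, 5/7) → H(Y|X=3) = 1.14883
H(Y|X) = (9/38)·1.97494 + (13/38)·1.48853 + (9/38)·1.53049 + (7/38)·1.14883 = 1.5511 bits

H(X,Y) = -Σ_{x,y} P(x,y) log₂ P(x,y). Per-cell terms -P(x,y)·log₂P(x,y):
  X=0: 0.28918, 0.22358, 0.22358, 0.22358
  X=1: 0.28918, 0.47325, 0.13810, 0.13810
  X=2: 0.22358, 0.28918, 0.34189, 0.00000
  X=3: 0.13810, 0.00000, 0.13810, 0.38500
  (cells with P = 0 contribute 0)
Sum of the 16 terms: H(X,Y) = 3.5144 bits

Chain rule check:
  H(X) + H(Y|X) = 1.9633 + 1.5511 = 3.5144 bits
  H(X,Y) = 3.5144 bits
✓ Chain rule verified.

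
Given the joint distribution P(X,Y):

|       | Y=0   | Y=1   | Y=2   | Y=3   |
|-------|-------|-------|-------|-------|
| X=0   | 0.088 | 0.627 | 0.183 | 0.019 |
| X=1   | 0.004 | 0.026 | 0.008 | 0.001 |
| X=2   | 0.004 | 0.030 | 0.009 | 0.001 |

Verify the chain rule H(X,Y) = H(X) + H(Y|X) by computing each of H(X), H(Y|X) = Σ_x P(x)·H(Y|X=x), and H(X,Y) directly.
H(X) = 0.4954 bits, H(Y|X) = 1.2816 bits, H(X,Y) = 1.7770 bits

Marginal of X (row sums):
  P(X=0) = 0.088 + 0.627 + 0.183 + 0.019 = 0.917
  P(X=1) = 0.004 + 0.026 + 0.008 + 0.001 = 0.039
  P(X=2) = 0.004 + 0.030 + 0.009 + 0.001 = 0.044
H(X) = -[0.917·log₂(0.917) + 0.039·log₂(0.039) + 0.044·log₂(0.044)]
  = 0.114631 + 0.182535 + 0.198280 = 0.4954 bits

H(Y|X) = Σ_x P(x)·H(Y|X=x):
  X=0: P(X=0) = 0.917, P(Y|X=0) = (88/917, 627/917, 183/917, 19/917) → H(Y|X=0) = 1.279383
  X=1: P(X=1) = 0.039, P(Y|X=1) = (4/39, 2/3, 8/39, 1/39) → H(Y|X=1) = 1.331263
  X=2: P(X=2) = 0.044, P(Y|X=2) = (1/11, 15/22, 9/44, 1/44) → H(Y|X=2) = 1.283612
H(Y|X) = 0.917·1.279383 + 0.039·1.331263 + 0.044·1.283612 = 1.2816 bits

H(X,Y) = -Σ_{x,y} P(x,y) log₂ P(x,y). Per-cell terms -P(x,y)·log₂P(x,y):
  X=0: 0.308559, 0.422261, 0.448365, 0.108639
  X=1: 0.031863, 0.136899, 0.055726, 0.009966
  X=2: 0.031863, 0.151767, 0.061163, 0.009966
Sum of the 12 terms: H(X,Y) = 1.7770 bits

Chain rule check:
  H(X) + H(Y|X) = 0.4954 + 1.2816 = 1.7770 bits
  H(X,Y) = 1.7770 bits
✓ Chain rule verified.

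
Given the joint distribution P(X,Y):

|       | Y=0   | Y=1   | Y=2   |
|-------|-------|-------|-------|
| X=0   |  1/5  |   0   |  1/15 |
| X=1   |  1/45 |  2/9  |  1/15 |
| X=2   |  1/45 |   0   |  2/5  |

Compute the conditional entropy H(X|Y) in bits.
0.7777 bits

H(X|Y) = H(X,Y) - H(Y)

H(X,Y) = -Σ_{x,y} P(x,y) log₂ P(x,y). Per-cell terms -P(x,y)·log₂P(x,y):
  X=0: 0.4644, 0.0000, 0.2605
  X=1: 0.1220, 0.4822, 0.2605
  X=2: 0.1220, 0.0000, 0.5288
  (cells with P = 0 contribute 0)
Sum of the 9 terms: H(X,Y) = 2.2404 bits

Marginal of Y (column sums):
  P(Y=0) = 1/5 + 1/45 + 1/45 = 11/45
  P(Y=1) = 0 + 2/9 + 0 = 2/9
  P(Y=2) = 1/15 + 1/15 + 2/5 = 8/15
H(Y) = -[(11/45)·log₂(11/45) + (2/9)·log₂(2/9) + (8/15)·log₂(8/15)]
  = 0.4968 + 0.4822 + 0.4837 = 1.4627 bits

H(X|Y) = H(X,Y) - H(Y) = 2.2404 - 1.4627 = 0.7777 bits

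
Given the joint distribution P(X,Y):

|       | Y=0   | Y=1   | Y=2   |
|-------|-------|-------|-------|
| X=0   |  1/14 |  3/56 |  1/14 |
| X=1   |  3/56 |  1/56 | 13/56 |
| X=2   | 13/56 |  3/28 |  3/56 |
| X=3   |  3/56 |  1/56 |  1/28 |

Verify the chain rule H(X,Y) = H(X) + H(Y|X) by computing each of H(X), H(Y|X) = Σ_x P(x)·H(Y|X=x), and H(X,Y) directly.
H(X) = 1.8581 bits, H(Y|X) = 1.2932 bits, H(X,Y) = 3.1513 bits

Marginal of X (row sums):
  P(X=0) = 1/14 + 3/56 + 1/14 = 11/56
  P(X=1) = 3/56 + 1/56 + 13/56 = 17/56
  P(X=2) = 13/56 + 3/28 + 3/56 = 11/28
  P(X=3) = 3/56 + 1/56 + 1/28 = 3/28
H(X) = -[(11/56)·log₂(11/56) + (17/56)·log₂(17/56) + (11/28)·log₂(11/28) + (3/28)·log₂(3/28)]
  = 0.46120 + 0.52211 + 0.52954 + 0.34526 = 1.8581 bits

H(Y|X) = Σ_x P(x)·H(Y|X=x):
  X=0: P(X=0) = 11/56, P(Y|X=0) = (4/11, 3/11, 4/11) → H(Y|X=0) = 1.57262
  X=1: P(X=1) = 17/56, P(Y|X=1) = (3/17, 1/17, 13/17) → H(Y|X=1) = 0.97802
  X=2: P(X=2) = 11/28, P(Y|X=2) = (13/22, 3/11, 3/22) → H(Y|X=2) = 1.35169
  X=3: P(X=3) = 3/28, P(Y|X=3) = (1/2, 1/6, 1/3) → H(Y|X=3) = 1.45915
H(Y|X) = (11/56)·1.57262 + (17/56)·0.97802 + (11/28)·1.35169 + (3/28)·1.45915 = 1.2932 bits

H(X,Y) = -Σ_{x,y} P(x,y) log₂ P(x,y). Per-cell terms -P(x,y)·log₂P(x,y):
  X=0: 0.27195, 0.22620, 0.27195
  X=1: 0.22620, 0.10370, 0.48911
  X=2: 0.48911, 0.34526, 0.22620
  X=3: 0.22620, 0.10370, 0.17169
Sum of the 12 terms: H(X,Y) = 3.1513 bits

Chain rule check:
  H(X) + H(Y|X) = 1.8581 + 1.2932 = 3.1513 bits
  H(X,Y) = 3.1513 bits
✓ Chain rule verified.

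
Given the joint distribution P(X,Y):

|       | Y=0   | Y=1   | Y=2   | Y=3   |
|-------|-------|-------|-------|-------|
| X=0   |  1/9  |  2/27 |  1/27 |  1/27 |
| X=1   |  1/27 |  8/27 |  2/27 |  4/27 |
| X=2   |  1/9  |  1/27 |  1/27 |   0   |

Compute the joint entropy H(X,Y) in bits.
3.0693 bits

H(X,Y) = -Σ_{x,y} P(x,y) log₂ P(x,y). Per-cell terms -P(x,y)·log₂P(x,y):
  X=0: 0.352214, 0.278140, 0.176107, 0.176107
  X=1: 0.176107, 0.519967, 0.278140, 0.408131
  X=2: 0.352214, 0.176107, 0.176107, 0.000000
  (cells with P = 0 contribute 0)
Sum of the 12 terms: H(X,Y) = 3.0693 bits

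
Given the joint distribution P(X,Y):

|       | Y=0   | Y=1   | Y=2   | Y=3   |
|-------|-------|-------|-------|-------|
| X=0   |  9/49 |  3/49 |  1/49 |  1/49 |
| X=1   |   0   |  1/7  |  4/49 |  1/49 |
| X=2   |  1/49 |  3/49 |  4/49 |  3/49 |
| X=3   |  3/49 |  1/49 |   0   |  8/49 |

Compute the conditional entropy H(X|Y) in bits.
1.4458 bits

H(X|Y) = H(X,Y) - H(Y)

H(X,Y) = -Σ_{x,y} P(x,y) log₂ P(x,y). Per-cell terms -P(x,y)·log₂P(x,y):
  X=0: 0.4490421, 0.2467192, 0.1145859, 0.1145859
  X=1: 0.0000000, 0.4010507, 0.2950784, 0.1145859
  X=2: 0.1145859, 0.2467192, 0.2950784, 0.2467192
  X=3: 0.2467192, 0.1145859, 0.0000000, 0.4268914
  (cells with P = 0 contribute 0)
Sum of the 16 terms: H(X,Y) = 3.426947 bits

Marginal of Y (column sums):
  P(Y=0) = 9/49 + 0 + 1/49 + 3/49 = 13/49
  P(Y=1) = 3/49 + 1/7 + 3/49 + 1/49 = 2/7
  P(Y=2) = 1/49 + 4/49 + 4/49 + 0 = 9/49
  P(Y=3) = 1/49 + 1/49 + 3/49 + 8/49 = 13/49
H(Y) = -[(13/49)·log₂(13/49) + (2/7)·log₂(2/7) + (9/49)·log₂(9/49) + (13/49)·log₂(13/49)]
  = 0.5078676 + 0.5163871 + 0.4490421 + 0.5078676 = 1.981164 bits

H(X|Y) = H(X,Y) - H(Y) = 3.426947 - 1.981164 = 1.4458 bits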